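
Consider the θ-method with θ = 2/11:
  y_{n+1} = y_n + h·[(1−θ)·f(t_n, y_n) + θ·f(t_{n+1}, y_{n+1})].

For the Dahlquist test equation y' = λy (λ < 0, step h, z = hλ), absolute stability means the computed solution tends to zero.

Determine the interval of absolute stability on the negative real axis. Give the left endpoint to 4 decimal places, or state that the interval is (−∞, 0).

With y'=λy (z=hλ):
  y_{n+1} = y_n + z·[9/11·y_n + 2/11·y_{n+1}] ⇒ (1 − 2/11z)y_{n+1} = (1 + 9/11z)y_n
  Hence R(z) = (1 + 9/11z)/(1 − 2/11z).

Find x<0 with |R(x)|<1.
x=-1.42: |R|=0.1286
R=−1: 1+9/11x = −1+2/11x ⇒ -7/11x=2 ⇒ x=2/(-7/11)=-3.1429
Confirm numerically:
  x=-2.725: |R|=0.82219 <1
  x=-2.516: |R|=0.72630 <1
  x=-2.486: |R|=0.71212 <1
  x=-1.975: |R|=0.45318 <1
  x=-3.647: |R|=1.19290 >1
  x=-3.516: |R|=1.14485 >1
  x=-3.222: |R|=1.03176 >1
Interval (-3.1429, 0).

(-3.1429, 0).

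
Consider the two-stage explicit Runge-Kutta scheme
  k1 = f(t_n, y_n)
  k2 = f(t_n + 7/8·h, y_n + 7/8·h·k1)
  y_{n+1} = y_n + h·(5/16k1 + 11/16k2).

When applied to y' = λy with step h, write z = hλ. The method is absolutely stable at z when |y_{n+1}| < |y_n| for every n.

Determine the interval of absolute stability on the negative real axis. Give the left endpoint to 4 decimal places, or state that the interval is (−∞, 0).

With y'=λy (z=hλ):
  k1=λy_n ⇒ h·k1=z·y_n;  k2=λ(1+7/8z)y_n ⇒ h·k2=z(1+7/8z)y_n
  y_{n+1}/y_n = 1 + 5/16z + 11/16z(1+7/8z) = 1 + z + 77/128z²
  Hence R(z) = 1 + z + 77/128z².

Boundary: |R(x)|=1, x<0.
x=-1.78: |R|=1.1260
R=1: x+77/128x²=0 ⇒ x=−128/77=-1.6623; min R=1−1/(4·77/128)=0.5844>−1
Confirm numerically:
  x=-1.039: |R|=0.61040 <1
  x=-0.739: |R|=0.58953 <1
  x=-0.687: |R|=0.59692 <1
  x=-2.230: |R|=1.76151 >1
  x=-2.114: |R|=1.57438 >1
  x=-1.806: |R|=1.15608 >1
So |R|<1 on (-1.6623, 0).

z∈(-1.6623,0).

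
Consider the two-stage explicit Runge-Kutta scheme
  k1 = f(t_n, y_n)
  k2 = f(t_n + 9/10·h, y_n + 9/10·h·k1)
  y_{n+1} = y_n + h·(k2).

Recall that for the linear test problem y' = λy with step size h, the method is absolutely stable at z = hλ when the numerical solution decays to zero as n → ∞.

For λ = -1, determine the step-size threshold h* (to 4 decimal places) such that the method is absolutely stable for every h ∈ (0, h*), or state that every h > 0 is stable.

With y'=λy (z=hλ):
  k1=λy_n ⇒ h·k1=z·y_n;  k2=λ(1+9/10z)y_n ⇒ h·k2=z(1+9/10z)y_n
  y_{n+1}/y_n = 1 + z(1+9/10z) = 1 + z + 9/10z²
  ⇒ R(z) = 1 + z + 9/10z².

Solve |R(x)|<1 on ℝ⁻.
x=-0.48: |R|=0.7274
R=1: x+9/10x²=0 ⇒ x=−10/9=-1.1111; min R=1−1/(4·9/10)=0.7222>−1
Confirm numerically:
  x=-0.644: |R|=0.72926 <1
  x=-0.558: |R|=0.72223 <1
  x=-0.519: |R|=0.72342 <1
  x=-1.606: |R|=1.71531 >1
  x=-1.439: |R|=1.42465 >1
  x=-1.298: |R|=1.21832 >1
Interval (-1.1111, 0).

(-1.1111,0); λ=-1 ⇒ h* = (10/9)/1 = 1.1111.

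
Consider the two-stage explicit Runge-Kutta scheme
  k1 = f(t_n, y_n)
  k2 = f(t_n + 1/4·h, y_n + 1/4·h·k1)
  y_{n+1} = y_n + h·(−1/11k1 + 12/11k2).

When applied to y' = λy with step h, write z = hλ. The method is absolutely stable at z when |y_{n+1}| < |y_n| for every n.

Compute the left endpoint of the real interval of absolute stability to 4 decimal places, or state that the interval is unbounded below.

On y'=λy, z=hλ:
  k1=λy_n ⇒ h·k1=z·y_n;  k2=λ(1+1/4z)y_n ⇒ h·k2=z(1+1/4z)y_n
  y_{n+1}/y_n = 1 − 1/11z + 12/11z(1+1/4z) = 1 + z + 3/11z²
  R(z) = 1 + z + 3/11z².

Find x<0 with |R(x)|<1.
x=-0.51: |R|=0.5609
R=1: x+3/11x²=0 ⇒ x=−11/3=-3.6667; min R=1−1/(4·3/11)=0.0833>−1
Confirm numerically:
  x=-3.599: |R|=0.93358 <1
  x=-3.421: |R|=0.77079 <1
  x=-3.262: |R|=0.63999 <1
  x=-2.367: |R|=0.16101 <1
  x=-4.228: |R|=1.64727 >1
  x=-4.187: |R|=1.59417 >1
Stable set (-3.6667, 0).

z* = -3.6667.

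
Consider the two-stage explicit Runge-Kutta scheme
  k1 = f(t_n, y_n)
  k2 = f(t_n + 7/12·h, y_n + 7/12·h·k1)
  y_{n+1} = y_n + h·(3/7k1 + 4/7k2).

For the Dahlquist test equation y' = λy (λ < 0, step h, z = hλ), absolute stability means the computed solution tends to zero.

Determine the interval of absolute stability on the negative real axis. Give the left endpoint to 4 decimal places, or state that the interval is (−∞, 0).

With y'=λy (z=hλ):
  k1=λy_n ⇒ h·k1=z·y_n;  k2=λ(1+7/12z)y_n ⇒ h·k2=z(1+7/12z)y_n
  y_{n+1}/y_n = 1 + 3/7z + 4/7z(1+7/12z) = 1 + z + 1/3z²
  ⇒ R(z) = 1 + z + 1/3z².

Find x<0 with |R(x)|<1.
x=-0.69: |R|=0.4687
R=1: x+1/3x²=0 ⇒ x=−3=-3.0000; min R=1−1/(4·1/3)=0.2500>−1
Confirm numerically:
  x=-2.949: |R|=0.94987 <1
  x=-2.604: |R|=0.65627 <1
  x=-2.122: |R|=0.37896 <1
  x=-1.366: |R|=0.25599 <1
  x=-3.427: |R|=1.48778 >1
  x=-3.140: |R|=1.14653 >1
Stable set (-3.0000, 0).

(-3.0000, 0).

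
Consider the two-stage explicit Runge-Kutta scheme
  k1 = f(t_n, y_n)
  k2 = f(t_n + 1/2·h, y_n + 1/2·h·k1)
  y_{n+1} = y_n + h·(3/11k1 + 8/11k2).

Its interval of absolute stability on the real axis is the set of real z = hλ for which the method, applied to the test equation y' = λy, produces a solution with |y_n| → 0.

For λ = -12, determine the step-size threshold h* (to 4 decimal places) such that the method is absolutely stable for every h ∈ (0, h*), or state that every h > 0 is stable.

(-2.7500,0); λ=-12 ⇒ h* = (11/4)/12 = 0.2292.

Set f=λy, z=hλ:
  k1=λy_n ⇒ h·k1=z·y_n;  k2=λ(1+1/2z)y_n ⇒ h·k2=z(1+1/2z)y_n
  y_{n+1}/y_n = 1 + 3/11z + 8/11z(1+1/2z) = 1 + z + 4/11z²
  R(z) = 1 + z + 4/11z².

Need |R(x)|<1, x<0.
x=-0.77: |R|=0.4456
R=1: x+4/11x²=0 ⇒ x=−11/4=-2.7500; min R=1−1/(4·4/11)=0.3125>−1
Confirm numerically:
  x=-2.248: |R|=0.58964 <1
  x=-2.156: |R|=0.53430 <1
  x=-1.781: |R|=0.37244 <1
  x=-3.001: |R|=1.27391 >1
  x=-2.965: |R|=1.23181 >1
  x=-2.772: |R|=1.02218 >1
So |R|<1 on (-2.7500, 0).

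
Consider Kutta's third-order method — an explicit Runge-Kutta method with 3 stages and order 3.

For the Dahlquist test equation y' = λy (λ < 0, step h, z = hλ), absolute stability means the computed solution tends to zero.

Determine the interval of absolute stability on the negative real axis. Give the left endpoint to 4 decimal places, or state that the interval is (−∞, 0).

z∈(-2.5127,0).

With y'=λy (z=hλ):
  order 3, 3-stage ⇒ R(z)=1+z+z^2/2+z^3/6
  (e.g. R(-0.63)=0.52678, |R|=0.52678)

Solve |R(x)|<1 on ℝ⁻.
x=-0.63: |R|=0.5268
|R(-2.42)|=0.8539 |R(-2.37)|=0.7802 |R(-1.23)|=0.2163
Bisect:
  x_lo=-3.1307 |R|=2.3443  x_hi=-0.0665 |R|=0.9356
  mid=-1.59864 |R|=0.00174 →hi
  mid=-2.36469 |R|=0.77261 →hi
  mid=-2.74772 |R|=1.43027 →lo
  mid=-2.55621 |R|=1.07290 →lo
  mid=-2.46045 |R|=0.91606 →hi
  mid=-2.50833 |R|=0.99276 →hi
  mid=-2.53227 |R|=1.03239 →lo
  mid=-2.52030 |R|=1.01246 →lo
  mid=-2.51431 |R|=1.00258 →lo
  ...
  [-2.51282,-2.51263] ⇒ x*=-2.5127
Interval (-2.5127, 0).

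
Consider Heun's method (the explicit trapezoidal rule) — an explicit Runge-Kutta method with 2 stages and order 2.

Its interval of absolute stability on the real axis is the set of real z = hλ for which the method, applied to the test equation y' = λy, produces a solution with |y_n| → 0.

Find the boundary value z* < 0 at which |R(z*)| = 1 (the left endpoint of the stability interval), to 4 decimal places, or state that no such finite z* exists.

z* = -2.0000.

Test eqn y'=λy, z=hλ:
  order 2, 2-stage ⇒ R(z)=1+z+z^2/2
  (e.g. R(-1.23)=0.52645, |R|=0.52645)

Boundary: |R(x)|=1, x<0.
x=-1.23: |R|=0.5264
|R(-1.42)|=0.5882 |R(-1.14)|=0.5098 |R(-0.55)|=0.6013
Bisect:
  x_lo=-2.8738 |R|=2.2556  x_hi=-0.3890 |R|=0.6866
  mid=-1.63142 |R|=0.69935 →hi
  mid=-2.25261 |R|=1.28452 →lo
  mid=-1.94202 |R|=0.94370 →hi
  mid=-2.09732 |R|=1.10205 →lo
  mid=-2.01967 |R|=1.01986 →lo
  mid=-1.98084 |R|=0.98103 →hi
  mid=-2.00025 |R|=1.00025 →lo
  mid=-1.99055 |R|=0.99059 →hi
  mid=-1.99540 |R|=0.99541 →hi
  ...
  [-2.00010,-1.99995] ⇒ x*=-2.0000
Interval (-2.0000, 0).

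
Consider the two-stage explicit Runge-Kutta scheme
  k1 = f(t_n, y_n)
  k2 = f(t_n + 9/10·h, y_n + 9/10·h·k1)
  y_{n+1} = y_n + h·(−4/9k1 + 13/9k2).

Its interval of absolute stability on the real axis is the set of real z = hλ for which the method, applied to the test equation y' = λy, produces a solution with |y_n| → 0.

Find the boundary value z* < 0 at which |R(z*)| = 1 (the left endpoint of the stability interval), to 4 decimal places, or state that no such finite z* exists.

z* = -0.7692.

With y'=λy (z=hλ):
  k1=λy_n ⇒ h·k1=z·y_n;  k2=λ(1+9/10z)y_n ⇒ h·k2=z(1+9/10z)y_n
  y_{n+1}/y_n = 1 − 4/9z + 13/9z(1+9/10z) = 1 + z + 13/10z²
  so R(z) = 1 + z + 13/10z².

Find x<0 with |R(x)|<1.
x=-1.17: |R|=1.6096
R=1: x+13/10x²=0 ⇒ x=−10/13=-0.7692; min R=1−1/(4·13/10)=0.8077>−1
Confirm numerically:
  x=-0.731: |R|=0.96367 <1
  x=-0.463: |R|=0.81568 <1
  x=-0.379: |R|=0.80773 <1
  x=-1.065: |R|=1.40949 >1
  x=-0.842: |R|=1.07965 >1
Interval (-0.7692, 0).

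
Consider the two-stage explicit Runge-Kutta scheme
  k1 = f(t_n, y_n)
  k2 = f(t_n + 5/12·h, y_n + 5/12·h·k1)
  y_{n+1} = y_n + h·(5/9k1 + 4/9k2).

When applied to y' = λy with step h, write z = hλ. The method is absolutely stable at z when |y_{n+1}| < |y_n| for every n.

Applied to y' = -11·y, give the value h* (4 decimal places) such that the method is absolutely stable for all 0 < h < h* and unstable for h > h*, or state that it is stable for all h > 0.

(-5.4000,0); λ=-11 ⇒ h* = (27/5)/11 = 0.4909.

Set f=λy, z=hλ:
  k1=λy_n ⇒ h·k1=z·y_n;  k2=λ(1+5/12z)y_n ⇒ h·k2=z(1+5/12z)y_n
  y_{n+1}/y_n = 1 + 5/9z + 4/9z(1+5/12z) = 1 + z + 5/27z²
  Hence R(z) = 1 + z + 5/27z².

Boundary: |R(x)|=1, x<0.
x=-0.32: |R|=0.6990
R=1: x+5/27x²=0 ⇒ x=−27/5=-5.4000; min R=1−1/(4·5/27)=-0.3500>−1
Confirm numerically:
  x=-5.370: |R|=0.97017 <1
  x=-5.149: |R|=0.76067 <1
  x=-3.462: |R|=0.24247 <1
  x=-5.903: |R|=1.54985 >1
  x=-5.497: |R|=1.09874 >1
So |R|<1 on (-5.4000, 0).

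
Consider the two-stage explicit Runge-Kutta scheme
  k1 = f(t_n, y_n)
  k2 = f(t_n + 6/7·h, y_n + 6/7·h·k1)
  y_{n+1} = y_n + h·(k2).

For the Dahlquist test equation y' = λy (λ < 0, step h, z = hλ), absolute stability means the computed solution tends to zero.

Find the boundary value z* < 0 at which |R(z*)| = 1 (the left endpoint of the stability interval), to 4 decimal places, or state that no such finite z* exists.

left endpoint -1.1667.

Set f=λy, z=hλ:
  k1=λy_n ⇒ h·k1=z·y_n;  k2=λ(1+6/7z)y_n ⇒ h·k2=z(1+6/7z)y_n
  y_{n+1}/y_n = 1 + z(1+6/7z) = 1 + z + 6/7z²
  Hence R(z) = 1 + z + 6/7z².

Boundary: |R(x)|=1, x<0.
x=-1.49: |R|=1.4129
R=1: x+6/7x²=0 ⇒ x=−7/6=-1.1667; min R=1−1/(4·6/7)=0.7083>−1
Confirm numerically:
  x=-1.108: |R|=0.94428 <1
  x=-0.640: |R|=0.71109 <1
  x=-0.585: |R|=0.70834 <1
  x=-1.591: |R|=1.57867 >1
  x=-1.528: |R|=1.47324 >1
So |R|<1 on (-1.1667, 0).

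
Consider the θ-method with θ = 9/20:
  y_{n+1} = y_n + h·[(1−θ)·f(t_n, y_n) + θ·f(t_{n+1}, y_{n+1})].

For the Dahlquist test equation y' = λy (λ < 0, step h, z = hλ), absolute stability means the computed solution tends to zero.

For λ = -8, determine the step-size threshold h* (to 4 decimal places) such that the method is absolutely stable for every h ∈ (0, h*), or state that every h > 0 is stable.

(-20.0000,0); λ=-8 ⇒ h* = (20)/8 = 2.5000.

With y'=λy (z=hλ):
  y_{n+1} = y_n + z·[11/20·y_n + 9/20·y_{n+1}] ⇒ (1 − 9/20z)y_{n+1} = (1 + 11/20z)y_n
  so R(z) = (1 + 11/20z)/(1 − 9/20z).

Solve |R(x)|<1 on ℝ⁻.
x=-0.65: |R|=0.4971
R=−1: 1+11/20x = −1+9/20x ⇒ -1/10x=2 ⇒ x=2/(-1/10)=-20.0000
Confirm numerically:
  x=-17.535: |R|=0.97227 <1
  x=-15.347: |R|=0.94115 <1
  x=-9.098: |R|=0.78599 <1
  x=-8.455: |R|=0.75972 <1
  x=-20.441: |R|=1.00432 >1
  x=-20.057: |R|=1.00057 >1
Stable set (-20.0000, 0).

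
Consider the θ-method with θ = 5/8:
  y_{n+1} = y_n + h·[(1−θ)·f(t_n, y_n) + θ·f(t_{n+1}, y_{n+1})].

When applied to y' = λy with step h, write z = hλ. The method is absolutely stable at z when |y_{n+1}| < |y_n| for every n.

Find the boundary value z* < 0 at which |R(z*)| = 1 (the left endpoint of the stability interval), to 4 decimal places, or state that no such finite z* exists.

interval (−∞, 0).

Set f=λy, z=hλ:
  y_{n+1} = y_n + z·[3/8·y_n + 5/8·y_{n+1}] ⇒ (1 − 5/8z)y_{n+1} = (1 + 3/8z)y_n
  so R(z) = (1 + 3/8z)/(1 − 5/8z).

Solve |R(x)|<1 on ℝ⁻.
x=-1.53: |R|=0.2179
x=-2: |R|=0.1111
x=-10: |R|=0.3793
x=-100: |R|=0.5748
θ=5/8≥1/2 ⇒ |1+3/8x|<|1−5/8x| ∀x<0 ⇒ stable on all of ℝ⁻.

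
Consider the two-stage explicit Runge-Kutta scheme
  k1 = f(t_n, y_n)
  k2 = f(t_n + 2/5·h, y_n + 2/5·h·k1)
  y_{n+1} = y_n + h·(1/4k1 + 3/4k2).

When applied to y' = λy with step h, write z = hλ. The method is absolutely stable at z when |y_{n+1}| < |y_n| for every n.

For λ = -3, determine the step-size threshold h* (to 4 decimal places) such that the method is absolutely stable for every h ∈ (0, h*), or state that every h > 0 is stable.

On y'=λy, z=hλ:
  k1=λy_n ⇒ h·k1=z·y_n;  k2=λ(1+2/5z)y_n ⇒ h·k2=z(1+2/5z)y_n
  y_{n+1}/y_n = 1 + 1/4z + 3/4z(1+2/5z) = 1 + z + 3/10z²
  Hence R(z) = 1 + z + 3/10z².

Need |R(x)|<1, x<0.
x=-0.73: |R|=0.4299
R=1: x+3/10x²=0 ⇒ x=−10/3=-3.3333; min R=1−1/(4·3/10)=0.1667>−1
Confirm numerically:
  x=-3.217: |R|=0.88773 <1
  x=-1.676: |R|=0.16669 <1
  x=-1.614: |R|=0.16750 <1
  x=-3.732: |R|=1.44635 >1
  x=-3.466: |R|=1.13795 >1
  x=-3.464: |R|=1.13579 >1
Stable set (-3.3333, 0).

(-3.3333,0); λ=-3 ⇒ h* = (10/3)/3 = 1.1111.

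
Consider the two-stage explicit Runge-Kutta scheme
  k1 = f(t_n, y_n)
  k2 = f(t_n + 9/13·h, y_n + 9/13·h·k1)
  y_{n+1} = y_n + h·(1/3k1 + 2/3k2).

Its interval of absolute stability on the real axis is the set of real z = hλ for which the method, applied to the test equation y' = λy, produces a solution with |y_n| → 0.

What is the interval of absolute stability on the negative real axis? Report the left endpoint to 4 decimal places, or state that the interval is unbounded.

On y'=λy, z=hλ:
  k1=λy_n ⇒ h·k1=z·y_n;  k2=λ(1+9/13z)y_n ⇒ h·k2=z(1+9/13z)y_n
  y_{n+1}/y_n = 1 + 1/3z + 2/3z(1+9/13z) = 1 + z + 6/13z²
  ⇒ R(z) = 1 + z + 6/13z².

Need |R(x)|<1, x<0.
x=-0.72: |R|=0.5193
R=1: x+6/13x²=0 ⇒ x=−13/6=-2.1667; min R=1−1/(4·6/13)=0.4583>−1
Confirm numerically:
  x=-2.023: |R|=0.86586 <1
  x=-1.418: |R|=0.51003 <1
  x=-1.063: |R|=0.45852 <1
  x=-2.417: |R|=1.27926 >1
  x=-2.317: |R|=1.16076 >1
Interval (-2.1667, 0).

(-2.1667, 0).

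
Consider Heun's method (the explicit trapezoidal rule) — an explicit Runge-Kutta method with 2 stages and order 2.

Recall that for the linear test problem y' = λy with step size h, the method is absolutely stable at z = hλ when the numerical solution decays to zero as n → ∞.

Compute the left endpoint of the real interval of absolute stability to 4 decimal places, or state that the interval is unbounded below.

left endpoint -2.0000.

Test eqn y'=λy, z=hλ:
  order 2, 2-stage ⇒ R(z)=1+z+z^2/2
  (e.g. R(-0.92)=0.50320, |R|=0.50320)

Find x<0 with |R(x)|<1.
x=-0.92: |R|=0.5032
|R(-2.05)|=1.0512 |R(-1.17)|=0.5144 |R(-0.85)|=0.5112
Bisect:
  x_lo=-2.4070 |R|=1.4899  x_hi=-0.0505 |R|=0.9508
  mid=-1.22875 |R|=0.52616 →hi
  mid=-1.81790 |R|=0.83448 →hi
  mid=-2.11248 |R|=1.11880 →lo
  mid=-1.96519 |R|=0.96579 →hi
  mid=-2.03883 |R|=1.03959 →lo
  mid=-2.00201 |R|=1.00201 →lo
  mid=-1.98360 |R|=0.98373 →hi
  mid=-1.99280 |R|=0.99283 →hi
  mid=-1.99741 |R|=0.99741 →hi
  ...
  [-2.00014,-2.00000] ⇒ x*=-2.0000
Stable set (-2.0000, 0).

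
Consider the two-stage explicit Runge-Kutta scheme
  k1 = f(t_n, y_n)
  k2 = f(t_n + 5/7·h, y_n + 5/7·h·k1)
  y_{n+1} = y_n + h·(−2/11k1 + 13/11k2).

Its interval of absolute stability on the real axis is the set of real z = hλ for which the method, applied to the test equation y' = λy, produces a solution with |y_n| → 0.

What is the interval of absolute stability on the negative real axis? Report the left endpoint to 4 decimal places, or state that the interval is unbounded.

(-1.1846, 0).

With y'=λy (z=hλ):
  k1=λy_n ⇒ h·k1=z·y_n;  k2=λ(1+5/7z)y_n ⇒ h·k2=z(1+5/7z)y_n
  y_{n+1}/y_n = 1 − 2/11z + 13/11z(1+5/7z) = 1 + z + 65/77z²
  Hence R(z) = 1 + z + 65/77z².

Solve |R(x)|<1 on ℝ⁻.
x=-1.66: |R|=1.6662
R=1: x+65/77x²=0 ⇒ x=−77/65=-1.1846; min R=1−1/(4·65/77)=0.7038>−1
Confirm numerically:
  x=-1.055: |R|=0.88457 <1
  x=-0.963: |R|=0.81984 <1
  x=-0.729: |R|=0.71962 <1
  x=-0.477: |R|=0.71507 <1
  x=-1.763: |R|=1.86078 >1
  x=-1.544: |R|=1.46841 >1
Interval (-1.1846, 0).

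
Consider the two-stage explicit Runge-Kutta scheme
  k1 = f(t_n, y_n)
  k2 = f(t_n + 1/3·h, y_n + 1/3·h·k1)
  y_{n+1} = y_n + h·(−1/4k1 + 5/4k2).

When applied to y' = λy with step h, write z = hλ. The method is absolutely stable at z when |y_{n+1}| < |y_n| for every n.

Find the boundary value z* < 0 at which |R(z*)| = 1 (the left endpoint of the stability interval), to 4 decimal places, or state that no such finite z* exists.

On y'=λy, z=hλ:
  k1=λy_n ⇒ h·k1=z·y_n;  k2=λ(1+1/3z)y_n ⇒ h·k2=z(1+1/3z)y_n
  y_{n+1}/y_n = 1 − 1/4z + 5/4z(1+1/3z) = 1 + z + 5/12z²
  Hence R(z) = 1 + z + 5/12z².

Boundary: |R(x)|=1, x<0.
x=-1.27: |R|=0.4020
R=1: x+5/12x²=0 ⇒ x=−12/5=-2.4000; min R=1−1/(4·5/12)=0.4000>−1
Confirm numerically:
  x=-2.106: |R|=0.74201 <1
  x=-1.766: |R|=0.53348 <1
  x=-1.710: |R|=0.50838 <1
  x=-1.653: |R|=0.48550 <1
  x=-2.980: |R|=1.72017 >1
  x=-2.850: |R|=1.53438 >1
  x=-2.653: |R|=1.27967 >1
Interval (-2.4000, 0).

z* = -2.4000.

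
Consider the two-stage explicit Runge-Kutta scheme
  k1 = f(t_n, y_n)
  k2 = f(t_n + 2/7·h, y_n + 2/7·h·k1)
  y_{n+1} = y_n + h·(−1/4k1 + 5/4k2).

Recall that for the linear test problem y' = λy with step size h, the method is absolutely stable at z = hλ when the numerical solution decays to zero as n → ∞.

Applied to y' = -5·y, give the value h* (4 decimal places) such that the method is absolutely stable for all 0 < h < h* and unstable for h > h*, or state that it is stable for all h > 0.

(-2.8000,0); λ=-5 ⇒ h* = (14/5)/5 = 0.5600.

Set f=λy, z=hλ:
  k1=λy_n ⇒ h·k1=z·y_n;  k2=λ(1+2/7z)y_n ⇒ h·k2=z(1+2/7z)y_n
  y_{n+1}/y_n = 1 − 1/4z + 5/4z(1+2/7z) = 1 + z + 5/14z²
  so R(z) = 1 + z + 5/14z².

Need |R(x)|<1, x<0.
x=-0.94: |R|=0.3756
R=1: x+5/14x²=0 ⇒ x=−14/5=-2.8000; min R=1−1/(4·5/14)=0.3000>−1
Confirm numerically:
  x=-2.455: |R|=0.69751 <1
  x=-2.157: |R|=0.50466 <1
  x=-1.580: |R|=0.31157 <1
  x=-3.300: |R|=1.58929 >1
  x=-3.276: |R|=1.55692 >1
Interval (-2.8000, 0).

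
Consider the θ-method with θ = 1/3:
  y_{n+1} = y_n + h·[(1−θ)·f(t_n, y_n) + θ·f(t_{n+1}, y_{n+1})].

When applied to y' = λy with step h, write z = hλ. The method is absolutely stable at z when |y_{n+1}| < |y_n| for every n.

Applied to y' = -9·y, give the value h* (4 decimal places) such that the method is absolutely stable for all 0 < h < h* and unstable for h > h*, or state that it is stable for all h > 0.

(-6.0000,0); λ=-9 ⇒ h* = (6)/9 = 0.6667.

On y'=λy, z=hλ:
  y_{n+1} = y_n + z·[2/3·y_n + 1/3·y_{n+1}] ⇒ (1 − 1/3z)y_{n+1} = (1 + 2/3z)y_n
  R(z) = (1 + 2/3z)/(1 − 1/3z).

Need |R(x)|<1, x<0.
x=-1.41: |R|=0.0408
R=−1: 1+2/3x = −1+1/3x ⇒ -1/3x=2 ⇒ x=2/(-1/3)=-6.0000
Confirm numerically:
  x=-4.265: |R|=0.76118 <1
  x=-3.913: |R|=0.69811 <1
  x=-3.651: |R|=0.64682 <1
  x=-3.244: |R|=0.55862 <1
  x=-6.593: |R|=1.06182 >1
  x=-6.287: |R|=1.03090 >1
So |R|<1 on (-6.0000, 0).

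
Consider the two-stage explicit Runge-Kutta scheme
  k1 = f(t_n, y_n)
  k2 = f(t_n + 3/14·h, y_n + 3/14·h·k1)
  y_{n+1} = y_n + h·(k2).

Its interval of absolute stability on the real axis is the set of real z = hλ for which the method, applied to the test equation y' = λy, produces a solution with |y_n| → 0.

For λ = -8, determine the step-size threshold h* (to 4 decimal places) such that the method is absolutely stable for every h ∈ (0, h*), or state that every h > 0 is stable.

On y'=λy, z=hλ:
  k1=λy_n ⇒ h·k1=z·y_n;  k2=λ(1+3/14z)y_n ⇒ h·k2=z(1+3/14z)y_n
  y_{n+1}/y_n = 1 + z(1+3/14z) = 1 + z + 3/14z²
  so R(z) = 1 + z + 3/14z².

Boundary: |R(x)|=1, x<0.
x=-0.55: |R|=0.5148
R=1: x+3/14x²=0 ⇒ x=−14/3=-4.6667; min R=1−1/(4·3/14)=-0.1667>−1
Confirm numerically:
  x=-3.809: |R|=0.29996 <1
  x=-3.760: |R|=0.26949 <1
  x=-2.924: |R|=0.09191 <1
  x=-5.108: |R|=1.48307 >1
  x=-4.785: |R|=1.12133 >1
Stable set (-4.6667, 0).

(-4.6667,0); λ=-8 ⇒ h* = (14/3)/8 = 0.5833.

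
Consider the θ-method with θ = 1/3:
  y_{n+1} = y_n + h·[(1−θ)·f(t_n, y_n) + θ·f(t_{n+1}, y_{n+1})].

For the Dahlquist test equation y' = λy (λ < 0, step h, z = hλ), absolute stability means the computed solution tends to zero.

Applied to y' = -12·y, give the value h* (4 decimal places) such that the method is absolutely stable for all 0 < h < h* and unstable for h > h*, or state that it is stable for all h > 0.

(-6.0000,0); λ=-12 ⇒ h* = (6)/12 = 0.5000.

On y'=λy, z=hλ:
  y_{n+1} = y_n + z·[2/3·y_n + 1/3·y_{n+1}] ⇒ (1 − 1/3z)y_{n+1} = (1 + 2/3z)y_n
  Hence R(z) = (1 + 2/3z)/(1 − 1/3z).

Solve |R(x)|<1 on ℝ⁻.
x=-1.44: |R|=0.0270
R=−1: 1+2/3x = −1+1/3x ⇒ -1/3x=2 ⇒ x=2/(-1/3)=-6.0000
Confirm numerically:
  x=-5.603: |R|=0.95385 <1
  x=-3.621: |R|=0.64069 <1
  x=-3.484: |R|=0.61197 <1
  x=-3.290: |R|=0.56916 <1
  x=-6.597: |R|=1.06221 >1
  x=-6.511: |R|=1.05373 >1
  x=-6.403: |R|=1.04286 >1
Stable set (-6.0000, 0).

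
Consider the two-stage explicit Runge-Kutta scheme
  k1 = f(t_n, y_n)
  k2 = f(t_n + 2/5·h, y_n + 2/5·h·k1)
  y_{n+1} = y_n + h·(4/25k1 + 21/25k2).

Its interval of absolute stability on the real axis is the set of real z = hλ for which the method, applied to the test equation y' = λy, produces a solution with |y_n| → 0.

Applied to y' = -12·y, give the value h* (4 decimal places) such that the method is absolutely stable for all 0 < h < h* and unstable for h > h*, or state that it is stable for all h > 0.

(-2.9762,0); λ=-12 ⇒ h* = (125/42)/12 = 0.2480.

Test eqn y'=λy, z=hλ:
  k1=λy_n ⇒ h·k1=z·y_n;  k2=λ(1+2/5z)y_n ⇒ h·k2=z(1+2/5z)y_n
  y_{n+1}/y_n = 1 + 4/25z + 21/25z(1+2/5z) = 1 + z + 42/125z²
  R(z) = 1 + z + 42/125z².

Boundary: |R(x)|=1, x<0.
x=-1.26: |R|=0.2734
R=1: x+42/125x²=0 ⇒ x=−125/42=-2.9762; min R=1−1/(4·42/125)=0.2560>−1
Confirm numerically:
  x=-1.873: |R|=0.30573 <1
  x=-1.321: |R|=0.26533 <1
  x=-1.280: |R|=0.27050 <1
  x=-3.501: |R|=1.61735 >1
  x=-3.416: |R|=1.50480 >1
Interval (-2.9762, 0).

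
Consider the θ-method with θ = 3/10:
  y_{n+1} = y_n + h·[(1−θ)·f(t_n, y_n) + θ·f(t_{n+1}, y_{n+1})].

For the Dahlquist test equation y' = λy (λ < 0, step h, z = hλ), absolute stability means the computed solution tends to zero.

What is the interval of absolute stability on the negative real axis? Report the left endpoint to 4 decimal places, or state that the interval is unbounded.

On y'=λy, z=hλ:
  y_{n+1} = y_n + z·[7/10·y_n + 3/10·y_{n+1}] ⇒ (1 − 3/10z)y_{n+1} = (1 + 7/10z)y_n
  Hence R(z) = (1 + 7/10z)/(1 − 3/10z).

Solve |R(x)|<1 on ℝ⁻.
x=-1.11: |R|=0.1673
R=−1: 1+7/10x = −1+3/10x ⇒ -2/5x=2 ⇒ x=2/(-2/5)=-5.0000
Confirm numerically:
  x=-4.836: |R|=0.97323 <1
  x=-3.986: |R|=0.81528 <1
  x=-3.298: |R|=0.65779 <1
  x=-3.172: |R|=0.62533 <1
  x=-5.541: |R|=1.08128 >1
  x=-5.190: |R|=1.02972 >1
  x=-5.166: |R|=1.02604 >1
Stable set (-5.0000, 0).

(-5.0000, 0).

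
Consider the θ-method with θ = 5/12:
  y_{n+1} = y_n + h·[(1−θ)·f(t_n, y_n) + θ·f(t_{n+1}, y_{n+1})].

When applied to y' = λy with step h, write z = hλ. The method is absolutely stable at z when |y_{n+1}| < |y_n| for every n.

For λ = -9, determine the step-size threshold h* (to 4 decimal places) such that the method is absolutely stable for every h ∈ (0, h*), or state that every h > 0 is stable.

On y'=λy, z=hλ:
  y_{n+1} = y_n + z·[7/12·y_n + 5/12·y_{n+1}] ⇒ (1 − 5/12z)y_{n+1} = (1 + 7/12z)y_n
  Hence R(z) = (1 + 7/12z)/(1 − 5/12z).

Solve |R(x)|<1 on ℝ⁻.
x=-1.29: |R|=0.1610
R=−1: 1+7/12x = −1+5/12x ⇒ -1/6x=2 ⇒ x=2/(-1/6)=-12.0000
Confirm numerically:
  x=-11.516: |R|=0.98609 <1
  x=-11.487: |R|=0.98522 <1
  x=-7.849: |R|=0.83799 <1
  x=-12.443: |R|=1.01194 >1
  x=-12.356: |R|=1.00965 >1
  x=-12.333: |R|=1.00904 >1
Interval (-12.0000, 0).

(-12.0000,0); λ=-9 ⇒ h* = (12)/9 = 1.3333.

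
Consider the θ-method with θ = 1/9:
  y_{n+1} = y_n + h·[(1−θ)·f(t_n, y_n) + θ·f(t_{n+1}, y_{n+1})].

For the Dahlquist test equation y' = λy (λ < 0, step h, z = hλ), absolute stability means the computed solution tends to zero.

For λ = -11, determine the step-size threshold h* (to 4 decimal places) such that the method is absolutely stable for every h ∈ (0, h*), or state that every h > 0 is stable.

With y'=λy (z=hλ):
  y_{n+1} = y_n + z·[8/9·y_n + 1/9·y_{n+1}] ⇒ (1 − 1/9z)y_{n+1} = (1 + 8/9z)y_n
  Hence R(z) = (1 + 8/9z)/(1 − 1/9z).

Boundary: |R(x)|=1, x<0.
x=-0.37: |R|=0.6446
R=−1: 1+8/9x = −1+1/9x ⇒ -7/9x=2 ⇒ x=2/(-7/9)=-2.5714
Confirm numerically:
  x=-2.441: |R|=0.92020 <1
  x=-2.258: |R|=0.80512 <1
  x=-1.708: |R|=0.43556 <1
  x=-1.502: |R|=0.28718 <1
  x=-2.992: |R|=1.24550 >1
  x=-2.990: |R|=1.24437 >1
  x=-2.688: |R|=1.06982 >1
Stable set (-2.5714, 0).

(-2.5714,0); λ=-11 ⇒ h* = (18/7)/11 = 0.2338.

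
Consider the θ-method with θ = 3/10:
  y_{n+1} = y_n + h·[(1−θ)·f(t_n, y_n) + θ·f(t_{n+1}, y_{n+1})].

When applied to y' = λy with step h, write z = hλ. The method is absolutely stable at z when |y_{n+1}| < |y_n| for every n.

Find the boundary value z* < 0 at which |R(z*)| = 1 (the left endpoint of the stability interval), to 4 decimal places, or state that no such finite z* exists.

left endpoint -5.0000.

Set f=λy, z=hλ:
  y_{n+1} = y_n + z·[7/10·y_n + 3/10·y_{n+1}] ⇒ (1 − 3/10z)y_{n+1} = (1 + 7/10z)y_n
  R(z) = (1 + 7/10z)/(1 − 3/10z).

Boundary: |R(x)|=1, x<0.
x=-0.72: |R|=0.4079
R=−1: 1+7/10x = −1+3/10x ⇒ -2/5x=2 ⇒ x=2/(-2/5)=-5.0000
Confirm numerically:
  x=-3.889: |R|=0.79490 <1
  x=-3.605: |R|=0.73192 <1
  x=-2.903: |R|=0.55166 <1
  x=-5.530: |R|=1.07973 >1
  x=-5.256: |R|=1.03974 >1
  x=-5.254: |R|=1.03944 >1
So |R|<1 on (-5.0000, 0).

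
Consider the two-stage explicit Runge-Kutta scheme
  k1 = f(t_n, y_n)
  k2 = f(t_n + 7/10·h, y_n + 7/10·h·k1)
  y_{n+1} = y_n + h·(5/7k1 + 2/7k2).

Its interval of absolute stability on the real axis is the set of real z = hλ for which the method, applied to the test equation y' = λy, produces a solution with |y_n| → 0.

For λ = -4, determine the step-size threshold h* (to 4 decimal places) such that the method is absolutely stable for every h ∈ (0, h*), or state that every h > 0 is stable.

(-5.0000,0); λ=-4 ⇒ h* = (5)/4 = 1.2500.

Test eqn y'=λy, z=hλ:
  k1=λy_n ⇒ h·k1=z·y_n;  k2=λ(1+7/10z)y_n ⇒ h·k2=z(1+7/10z)y_n
  y_{n+1}/y_n = 1 + 5/7z + 2/7z(1+7/10z) = 1 + z + 1/5z²
  Hence R(z) = 1 + z + 1/5z².

Boundary: |R(x)|=1, x<0.
x=-1.18: |R|=0.0985
R=1: x+1/5x²=0 ⇒ x=−5=-5.0000; min R=1−1/(4·1/5)=-0.2500>−1
Confirm numerically:
  x=-4.427: |R|=0.49267 <1
  x=-3.557: |R|=0.02655 <1
  x=-2.819: |R|=0.22965 <1
  x=-5.491: |R|=1.53922 >1
  x=-5.248: |R|=1.26030 >1
Stable set (-5.0000, 0).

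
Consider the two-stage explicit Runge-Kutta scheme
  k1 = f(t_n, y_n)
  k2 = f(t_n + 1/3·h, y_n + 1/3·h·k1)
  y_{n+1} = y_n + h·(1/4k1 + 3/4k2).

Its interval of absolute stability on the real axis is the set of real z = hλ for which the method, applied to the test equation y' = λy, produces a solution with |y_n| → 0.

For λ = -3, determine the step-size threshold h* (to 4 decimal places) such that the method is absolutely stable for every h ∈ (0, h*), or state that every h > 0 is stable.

Test eqn y'=λy, z=hλ:
  k1=λy_n ⇒ h·k1=z·y_n;  k2=λ(1+1/3z)y_n ⇒ h·k2=z(1+1/3z)y_n
  y_{n+1}/y_n = 1 + 1/4z + 3/4z(1+1/3z) = 1 + z + 1/4z²
  R(z) = 1 + z + 1/4z².

Solve |R(x)|<1 on ℝ⁻.
x=-0.63: |R|=0.4692
R=1: x+1/4x²=0 ⇒ x=−4=-4.0000; min R=1−1/(4·1/4)=0.0000>−1
Confirm numerically:
  x=-3.656: |R|=0.68558 <1
  x=-2.513: |R|=0.06579 <1
  x=-2.499: |R|=0.06225 <1
  x=-2.330: |R|=0.02723 <1
  x=-4.525: |R|=1.59391 >1
  x=-4.330: |R|=1.35723 >1
  x=-4.275: |R|=1.29391 >1
So |R|<1 on (-4.0000, 0).

(-4.0000,0); λ=-3 ⇒ h* = (4)/3 = 1.3333.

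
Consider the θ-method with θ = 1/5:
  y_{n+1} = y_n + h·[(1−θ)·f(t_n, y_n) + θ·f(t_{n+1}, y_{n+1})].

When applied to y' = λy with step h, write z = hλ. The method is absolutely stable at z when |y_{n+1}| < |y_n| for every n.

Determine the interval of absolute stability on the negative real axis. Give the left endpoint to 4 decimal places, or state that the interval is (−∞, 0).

Set f=λy, z=hλ:
  y_{n+1} = y_n + z·[4/5·y_n + 1/5·y_{n+1}] ⇒ (1 − 1/5z)y_{n+1} = (1 + 4/5z)y_n
  so R(z) = (1 + 4/5z)/(1 − 1/5z).

Boundary: |R(x)|=1, x<0.
x=-1.64: |R|=0.2349
R=−1: 1+4/5x = −1+1/5x ⇒ -3/5x=2 ⇒ x=2/(-3/5)=-3.3333
Confirm numerically:
  x=-2.461: |R|=0.64924 <1
  x=-2.070: |R|=0.46393 <1
  x=-1.956: |R|=0.40598 <1
  x=-3.807: |R|=1.16135 >1
  x=-3.774: |R|=1.15067 >1
Stable set (-3.3333, 0).

(-3.3333, 0).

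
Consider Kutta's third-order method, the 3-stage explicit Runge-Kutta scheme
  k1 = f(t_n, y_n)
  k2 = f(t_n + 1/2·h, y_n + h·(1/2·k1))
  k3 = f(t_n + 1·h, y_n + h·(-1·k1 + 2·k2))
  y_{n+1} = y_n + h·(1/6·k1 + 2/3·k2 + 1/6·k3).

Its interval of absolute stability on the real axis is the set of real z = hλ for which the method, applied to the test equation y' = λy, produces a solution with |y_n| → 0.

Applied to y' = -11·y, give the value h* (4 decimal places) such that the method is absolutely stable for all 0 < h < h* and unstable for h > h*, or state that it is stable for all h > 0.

Set f=λy, z=hλ:
  order 3, 3-stage ⇒ R(z)=1+z+z^2/2+z^3/6
  (e.g. R(-0.74)=0.46626, |R|=0.46626)

Find x<0 with |R(x)|<1.
x=-0.74: |R|=0.4663
|R(-2.77)|=1.4759 |R(-1.56)|=0.0241 |R(-0.56)|=0.5675
Bisect:
  x_lo=-3.3107 |R|=2.8783  x_hi=-0.1807 |R|=0.8347
  mid=-1.74568 |R|=0.10861 →hi
  mid=-2.52819 |R|=1.02557 →lo
  mid=-2.13693 |R|=0.48007 →hi
  mid=-2.33256 |R|=0.72732 →hi
  mid=-2.43037 |R|=0.86960 →hi
  mid=-2.47928 |R|=0.94582 →hi
  mid=-2.50373 |R|=0.98524 →hi
  mid=-2.51596 |R|=1.00529 →lo
  ...
  [-2.51290,-2.51271] ⇒ x*=-2.5127
Interval (-2.5127, 0).

(-2.5127,0); λ=-11 ⇒ h* = 0.2284.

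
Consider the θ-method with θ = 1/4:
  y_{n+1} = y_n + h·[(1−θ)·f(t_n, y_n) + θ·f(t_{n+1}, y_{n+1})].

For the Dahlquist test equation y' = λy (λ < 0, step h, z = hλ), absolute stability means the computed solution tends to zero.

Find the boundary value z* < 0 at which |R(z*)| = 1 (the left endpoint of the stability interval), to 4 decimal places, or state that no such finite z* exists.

left endpoint -4.0000.

On y'=λy, z=hλ:
  y_{n+1} = y_n + z·[3/4·y_n + 1/4·y_{n+1}] ⇒ (1 − 1/4z)y_{n+1} = (1 + 3/4z)y_n
  Hence R(z) = (1 + 3/4z)/(1 − 1/4z).

Need |R(x)|<1, x<0.
x=-0.62: |R|=0.4632
R=−1: 1+3/4x = −1+1/4x ⇒ -1/2x=2 ⇒ x=2/(-1/2)=-4.0000
Confirm numerically:
  x=-3.814: |R|=0.95239 <1
  x=-3.342: |R|=0.82076 <1
  x=-3.184: |R|=0.77283 <1
  x=-3.064: |R|=0.73499 <1
  x=-4.471: |R|=1.11120 >1
  x=-4.403: |R|=1.09592 >1
  x=-4.317: |R|=1.07623 >1
So |R|<1 on (-4.0000, 0).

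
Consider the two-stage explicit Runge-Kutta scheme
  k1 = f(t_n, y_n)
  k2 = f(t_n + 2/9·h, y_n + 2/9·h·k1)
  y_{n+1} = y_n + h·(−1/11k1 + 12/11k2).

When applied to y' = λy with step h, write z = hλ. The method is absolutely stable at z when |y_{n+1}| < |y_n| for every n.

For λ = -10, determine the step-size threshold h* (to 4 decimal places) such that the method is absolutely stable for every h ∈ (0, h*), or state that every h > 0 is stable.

Test eqn y'=λy, z=hλ:
  k1=λy_n ⇒ h·k1=z·y_n;  k2=λ(1+2/9z)y_n ⇒ h·k2=z(1+2/9z)y_n
  y_{n+1}/y_n = 1 − 1/11z + 12/11z(1+2/9z) = 1 + z + 8/33z²
  R(z) = 1 + z + 8/33z².

Boundary: |R(x)|=1, x<0.
x=-1.76: |R|=0.0091
R=1: x+8/33x²=0 ⇒ x=−33/8=-4.1250; min R=1−1/(4·8/33)=-0.0312>−1
Confirm numerically:
  x=-2.728: |R|=0.07612 <1
  x=-2.576: |R|=0.03267 <1
  x=-1.688: |R|=0.00275 <1
  x=-4.723: |R|=1.68469 >1
  x=-4.468: |R|=1.37152 >1
  x=-4.236: |R|=1.11399 >1
Stable set (-4.1250, 0).

(-4.1250,0); λ=-10 ⇒ h* = (33/8)/10 = 0.4125.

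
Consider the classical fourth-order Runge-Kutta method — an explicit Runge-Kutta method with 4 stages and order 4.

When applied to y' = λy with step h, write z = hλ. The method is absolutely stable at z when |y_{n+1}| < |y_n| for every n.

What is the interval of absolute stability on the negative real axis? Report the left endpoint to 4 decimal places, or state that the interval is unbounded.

On y'=λy, z=hλ:
  order 4, 4-stage ⇒ R(z)=1+z+z^2/2+z^3/6+z^4/24
  (e.g. R(-0.83)=0.43893, |R|=0.43893)

Find x<0 with |R(x)|<1.
x=-0.83: |R|=0.4389
|R(-3.12)|=1.6336 |R(-2.98)|=1.3355 |R(-1.39)|=0.2840
Bisect:
  x_lo=-3.2478 |R|=1.9525  x_hi=-0.2244 |R|=0.7990
  mid=-1.73610 |R|=0.27733 →hi
  mid=-2.49193 |R|=0.64059 →hi
  mid=-2.86985 |R|=1.13515 →lo
  mid=-2.68089 |R|=0.85367 →hi
  mid=-2.77537 |R|=0.98514 →hi
  mid=-2.82261 |R|=1.05773 →lo
  mid=-2.79899 |R|=1.02085 →lo
  mid=-2.78718 |R|=1.00285 →lo
  ...
  [-2.78533,-2.78515] ⇒ x*=-2.7853
Stable set (-2.7853, 0).

(-2.7853, 0).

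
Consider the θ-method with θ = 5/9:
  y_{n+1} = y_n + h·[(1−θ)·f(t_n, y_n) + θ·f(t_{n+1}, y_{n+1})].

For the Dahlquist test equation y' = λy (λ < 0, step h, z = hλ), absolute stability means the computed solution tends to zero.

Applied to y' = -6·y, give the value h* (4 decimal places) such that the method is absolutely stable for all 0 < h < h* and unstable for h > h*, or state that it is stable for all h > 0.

unbounded; (−∞, 0). Any h>0 works for λ=-6.

Set f=λy, z=hλ:
  y_{n+1} = y_n + z·[4/9·y_n + 5/9·y_{n+1}] ⇒ (1 − 5/9z)y_{n+1} = (1 + 4/9z)y_n
  so R(z) = (1 + 4/9z)/(1 − 5/9z).

Boundary: |R(x)|=1, x<0.
x=-1.21: |R|=0.2764
x=-2: |R|=0.0526
x=-10: |R|=0.5254
x=-100: |R|=0.7682
θ=5/9≥1/2 ⇒ |1+4/9x|<|1−5/9x| ∀x<0 ⇒ interval (−∞,0).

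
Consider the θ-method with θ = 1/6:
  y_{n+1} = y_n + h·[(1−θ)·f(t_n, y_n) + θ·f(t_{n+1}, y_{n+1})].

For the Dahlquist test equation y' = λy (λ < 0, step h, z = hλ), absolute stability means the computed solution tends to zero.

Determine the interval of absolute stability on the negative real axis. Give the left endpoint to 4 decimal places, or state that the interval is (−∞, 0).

z∈(-3.0000,0).

Test eqn y'=λy, z=hλ:
  y_{n+1} = y_n + z·[5/6·y_n + 1/6·y_{n+1}] ⇒ (1 − 1/6z)y_{n+1} = (1 + 5/6z)y_n
  R(z) = (1 + 5/6z)/(1 − 1/6z).

Solve |R(x)|<1 on ℝ⁻.
x=-1: |R|=0.1429
R=−1: 1+5/6x = −1+1/6x ⇒ -2/3x=2 ⇒ x=2/(-2/3)=-3.0000
Confirm numerically:
  x=-2.840: |R|=0.92760 <1
  x=-2.358: |R|=0.69275 <1
  x=-2.153: |R|=0.58445 <1
  x=-3.533: |R|=1.22364 >1
  x=-3.111: |R|=1.04873 >1
  x=-3.076: |R|=1.03349 >1
So |R|<1 on (-3.0000, 0).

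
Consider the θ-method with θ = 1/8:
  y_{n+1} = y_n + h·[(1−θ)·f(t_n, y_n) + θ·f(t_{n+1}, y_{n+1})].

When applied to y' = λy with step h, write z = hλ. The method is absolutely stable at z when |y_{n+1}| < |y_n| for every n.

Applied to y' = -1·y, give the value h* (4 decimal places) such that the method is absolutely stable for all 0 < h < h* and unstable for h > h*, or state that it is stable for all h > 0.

Set f=λy, z=hλ:
  y_{n+1} = y_n + z·[7/8·y_n + 1/8·y_{n+1}] ⇒ (1 − 1/8z)y_{n+1} = (1 + 7/8z)y_n
  ⇒ R(z) = (1 + 7/8z)/(1 − 1/8z).

Solve |R(x)|<1 on ℝ⁻.
x=-1.71: |R|=0.4089
R=−1: 1+7/8x = −1+1/8x ⇒ -3/4x=2 ⇒ x=2/(-3/4)=-2.6667
Confirm numerically:
  x=-1.820: |R|=0.48269 <1
  x=-1.619: |R|=0.34650 <1
  x=-1.225: |R|=0.06233 <1
  x=-2.879: |R|=1.11711 >1
  x=-2.764: |R|=1.05425 >1
So |R|<1 on (-2.6667, 0).

(-2.6667,0); λ=-1 ⇒ h* = (8/3)/1 = 2.6667.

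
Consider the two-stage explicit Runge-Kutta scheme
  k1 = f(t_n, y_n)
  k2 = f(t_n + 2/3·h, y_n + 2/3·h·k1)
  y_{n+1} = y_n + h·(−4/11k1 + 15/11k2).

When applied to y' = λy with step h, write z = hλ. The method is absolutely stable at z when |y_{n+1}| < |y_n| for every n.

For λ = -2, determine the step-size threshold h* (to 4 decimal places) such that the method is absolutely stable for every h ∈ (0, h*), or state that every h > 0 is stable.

(-1.1000,0); λ=-2 ⇒ h* = (11/10)/2 = 0.5500.

On y'=λy, z=hλ:
  k1=λy_n ⇒ h·k1=z·y_n;  k2=λ(1+2/3z)y_n ⇒ h·k2=z(1+2/3z)y_n
  y_{n+1}/y_n = 1 − 4/11z + 15/11z(1+2/3z) = 1 + z + 10/11z²
  R(z) = 1 + z + 10/11z².

Boundary: |R(x)|=1, x<0.
x=-0.5: |R|=0.7273
R=1: x+10/11x²=0 ⇒ x=−11/10=-1.1000; min R=1−1/(4·10/11)=0.7250>−1
Confirm numerically:
  x=-1.030: |R|=0.93445 <1
  x=-0.909: |R|=0.84216 <1
  x=-0.511: |R|=0.72638 <1
  x=-1.410: |R|=1.39736 >1
  x=-1.302: |R|=1.23909 >1
So |R|<1 on (-1.1000, 0).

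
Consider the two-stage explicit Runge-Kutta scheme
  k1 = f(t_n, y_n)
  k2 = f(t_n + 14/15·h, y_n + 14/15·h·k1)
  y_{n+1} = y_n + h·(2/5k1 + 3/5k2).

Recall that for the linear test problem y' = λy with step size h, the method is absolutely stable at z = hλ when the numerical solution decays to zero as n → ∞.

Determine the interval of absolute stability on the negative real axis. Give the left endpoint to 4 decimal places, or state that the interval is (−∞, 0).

z∈(-1.7857,0).

With y'=λy (z=hλ):
  k1=λy_n ⇒ h·k1=z·y_n;  k2=λ(1+14/15z)y_n ⇒ h·k2=z(1+14/15z)y_n
  y_{n+1}/y_n = 1 + 2/5z + 3/5z(1+14/15z) = 1 + z + 14/25z²
  ⇒ R(z) = 1 + z + 14/25z².

Find x<0 with |R(x)|<1.
x=-1.44: |R|=0.7212
R=1: x+14/25x²=0 ⇒ x=−25/14=-1.7857; min R=1−1/(4·14/25)=0.5536>−1
Confirm numerically:
  x=-1.074: |R|=0.57195 <1
  x=-1.028: |R|=0.56380 <1
  x=-0.970: |R|=0.55690 <1
  x=-2.218: |R|=1.53693 >1
  x=-2.129: |R|=1.40928 >1
  x=-2.034: |R|=1.28281 >1
Interval (-1.7857, 0).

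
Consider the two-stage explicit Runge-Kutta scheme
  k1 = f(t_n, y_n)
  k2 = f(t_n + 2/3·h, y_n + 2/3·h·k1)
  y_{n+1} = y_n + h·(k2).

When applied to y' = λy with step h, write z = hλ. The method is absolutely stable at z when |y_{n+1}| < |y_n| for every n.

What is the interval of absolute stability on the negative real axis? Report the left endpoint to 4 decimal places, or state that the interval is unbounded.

With y'=λy (z=hλ):
  k1=λy_n ⇒ h·k1=z·y_n;  k2=λ(1+2/3z)y_n ⇒ h·k2=z(1+2/3z)y_n
  y_{n+1}/y_n = 1 + z(1+2/3z) = 1 + z + 2/3z²
  R(z) = 1 + z + 2/3z².

Solve |R(x)|<1 on ℝ⁻.
x=-0.48: |R|=0.6736
R=1: x+2/3x²=0 ⇒ x=−3/2=-1.5000; min R=1−1/(4·2/3)=0.6250>−1
Confirm numerically:
  x=-1.126: |R|=0.71925 <1
  x=-1.046: |R|=0.68341 <1
  x=-0.806: |R|=0.62709 <1
  x=-1.989: |R|=1.64841 >1
  x=-1.864: |R|=1.45233 >1
  x=-1.824: |R|=1.39398 >1
So |R|<1 on (-1.5000, 0).

(-1.5000, 0).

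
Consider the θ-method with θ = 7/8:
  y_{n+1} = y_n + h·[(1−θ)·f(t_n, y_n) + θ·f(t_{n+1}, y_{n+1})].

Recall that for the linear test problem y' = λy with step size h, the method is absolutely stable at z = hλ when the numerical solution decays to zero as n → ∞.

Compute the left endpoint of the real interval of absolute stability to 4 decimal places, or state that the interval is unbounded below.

On y'=λy, z=hλ:
  y_{n+1} = y_n + z·[1/8·y_n + 7/8·y_{n+1}] ⇒ (1 − 7/8z)y_{n+1} = (1 + 1/8z)y_n
  R(z) = (1 + 1/8z)/(1 − 7/8z).

Solve |R(x)|<1 on ℝ⁻.
x=-0.53: |R|=0.6379
x=-2: |R|=0.2727
x=-10: |R|=0.0256
x=-100: |R|=0.1299
θ=7/8≥1/2 ⇒ |1+1/8x|<|1−7/8x| ∀x<0 ⇒ unbounded interval.

interval (−∞, 0).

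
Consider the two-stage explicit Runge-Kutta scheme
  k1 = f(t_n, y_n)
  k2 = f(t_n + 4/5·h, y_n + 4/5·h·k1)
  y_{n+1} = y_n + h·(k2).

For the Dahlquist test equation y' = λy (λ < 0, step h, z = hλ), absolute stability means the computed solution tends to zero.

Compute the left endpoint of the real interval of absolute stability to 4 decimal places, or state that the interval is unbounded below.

Set f=λy, z=hλ:
  k1=λy_n ⇒ h·k1=z·y_n;  k2=λ(1+4/5z)y_n ⇒ h·k2=z(1+4/5z)y_n
  y_{n+1}/y_n = 1 + z(1+4/5z) = 1 + z + 4/5z²
  so R(z) = 1 + z + 4/5z².

Need |R(x)|<1, x<0.
x=-1.35: |R|=1.1080
R=1: x+4/5x²=0 ⇒ x=−5/4=-1.2500; min R=1−1/(4·4/5)=0.6875>−1
Confirm numerically:
  x=-1.098: |R|=0.86648 <1
  x=-1.080: |R|=0.85312 <1
  x=-0.824: |R|=0.71918 <1
  x=-0.624: |R|=0.68750 <1
  x=-1.759: |R|=1.71626 >1
  x=-1.397: |R|=1.16429 >1
So |R|<1 on (-1.2500, 0).

left endpoint -1.2500.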